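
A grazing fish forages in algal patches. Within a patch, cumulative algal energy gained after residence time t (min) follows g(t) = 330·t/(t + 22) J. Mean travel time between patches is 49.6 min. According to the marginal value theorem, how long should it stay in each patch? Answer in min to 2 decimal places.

By the marginal value theorem, leave when the instantaneous gain rate g'(t) equals the habitat-wide average g(t)/(T + t).
g'(t) = 330·22/(t + 22)². Setting 330·22/(t+22)² = 330t/[(t+22)(49.6+t)] gives 22(49.6+t) = t(t+22), so t² = 22×49.6 = 1091.
t* = √1091 = 33.03 min.

33.03 min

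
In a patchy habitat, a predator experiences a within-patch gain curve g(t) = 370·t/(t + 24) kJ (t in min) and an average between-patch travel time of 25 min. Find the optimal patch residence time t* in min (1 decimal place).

By the marginal value theorem, leave when the instantaneous gain rate g'(t) equals the habitat-wide average g(t)/(T + t).
g'(t) = 370·24/(t + 24)². Setting 370·24/(t+24)² = 370t/[(t+24)(25+t)] gives 24(25+t) = t(t+24), so t² = 24×25 = 600.
t* = √600 = 24.49 min.

24.5 min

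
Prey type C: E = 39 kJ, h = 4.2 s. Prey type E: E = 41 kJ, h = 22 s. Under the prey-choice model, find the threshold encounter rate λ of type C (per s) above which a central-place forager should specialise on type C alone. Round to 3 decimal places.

0.060 per s

At the threshold, the rate on type C alone equals the profitability of type E: λ·39/(1 + λ·4.2) = 41/22 = 1.864.
Rearranging, λ(39 − 1.864×4.2) = 1.864, so λ = 1.864/31.17 = 0.05978 per s.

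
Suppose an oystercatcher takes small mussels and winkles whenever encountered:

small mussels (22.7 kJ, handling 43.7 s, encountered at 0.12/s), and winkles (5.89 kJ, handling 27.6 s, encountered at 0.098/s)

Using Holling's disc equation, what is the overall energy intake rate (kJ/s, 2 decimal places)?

0.37 kJ/s

Energy encountered per unit search time: 0.12×22.7 + 0.098×5.89 = 3.301 kJ/s.
Handling time per unit search time: 0.12×43.7 + 0.098×27.6 = 7.949.
Rate = 3.301/(1 + 7.949) = 0.3689 kJ/s.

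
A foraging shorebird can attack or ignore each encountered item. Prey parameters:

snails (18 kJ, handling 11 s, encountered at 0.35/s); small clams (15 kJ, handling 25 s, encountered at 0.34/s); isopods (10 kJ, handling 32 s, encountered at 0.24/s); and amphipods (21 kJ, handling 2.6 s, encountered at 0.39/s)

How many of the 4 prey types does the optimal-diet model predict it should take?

Profitabilities (E/h, kJ/s): amphipods 8.08, snails 1.64, small clams 0.6, isopods 0.312. Add prey in this order while the next type's profitability exceeds the intake rate on those already taken.
Rate on top 1: 4.067. snails: 1.64 < 4.067 → exclude; stop.
Optimal diet: amphipods — 1 of 4 types.

1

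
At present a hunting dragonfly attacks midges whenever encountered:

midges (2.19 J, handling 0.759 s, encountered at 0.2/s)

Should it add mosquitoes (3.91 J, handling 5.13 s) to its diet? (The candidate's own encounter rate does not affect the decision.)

Yes

Intake rate on the current diet: R = (0.2×2.19) / (1 + 0.2×0.759) = 0.438/1.152 = 0.3803 J/s.
mosquitoes: E/h = 3.91/5.13 = 0.7622 J/s.
0.7622 > 0.3803, so adding mosquitoes raises the average — include it.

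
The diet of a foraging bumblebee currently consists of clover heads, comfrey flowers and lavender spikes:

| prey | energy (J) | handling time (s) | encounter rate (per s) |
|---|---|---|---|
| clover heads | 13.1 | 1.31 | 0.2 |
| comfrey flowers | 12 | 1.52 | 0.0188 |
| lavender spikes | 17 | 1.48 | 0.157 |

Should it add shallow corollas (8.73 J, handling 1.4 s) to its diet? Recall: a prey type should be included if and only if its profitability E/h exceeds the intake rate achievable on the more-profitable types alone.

Current rate: (0.2×13.1 + 0.0188×12 + 0.157×17)/(1 + 0.2×1.31 + 0.0188×1.52 + 0.157×1.48) = 3.621 J/s.
shallow corollas: E/h = 8.73/1.4 = 6.236 J/s.
Since 6.236 > R, including shallow corollas increases the long-run rate.

Yes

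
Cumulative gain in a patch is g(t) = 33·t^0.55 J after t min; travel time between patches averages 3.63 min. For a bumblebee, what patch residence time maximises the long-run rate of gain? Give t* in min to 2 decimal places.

Optimal t* satisfies g'(t*) = g(t*)/(T + t*).
g'(t) = 0.55·33·t^-0.45. Setting 0.55·33·t^-0.45 = 33·t^0.55/(3.63+t) gives 0.55(3.63+t) = t, so 0.45·t = 0.55×3.63.
t* = 0.55×3.63/0.45 = 4.437 min.

4.44 min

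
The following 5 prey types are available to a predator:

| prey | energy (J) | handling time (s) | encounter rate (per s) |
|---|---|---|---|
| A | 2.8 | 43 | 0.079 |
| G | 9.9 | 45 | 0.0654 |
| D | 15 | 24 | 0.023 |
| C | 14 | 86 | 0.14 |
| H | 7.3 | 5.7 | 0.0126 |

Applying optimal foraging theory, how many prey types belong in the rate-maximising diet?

2

Profitabilities (E/h, J/s): H 1.28, D 0.625, G 0.22, C 0.163, A 0.0651. Add prey in this order while the next type's profitability exceeds the intake rate on those already taken.
Rate on top 1: 0.08582. D: 0.625 > 0.08582 → include.
Rate on top 2: 0.2691. G: 0.22 < 0.2691 → exclude; stop.
Optimal diet: H, D — 2 of 5 types.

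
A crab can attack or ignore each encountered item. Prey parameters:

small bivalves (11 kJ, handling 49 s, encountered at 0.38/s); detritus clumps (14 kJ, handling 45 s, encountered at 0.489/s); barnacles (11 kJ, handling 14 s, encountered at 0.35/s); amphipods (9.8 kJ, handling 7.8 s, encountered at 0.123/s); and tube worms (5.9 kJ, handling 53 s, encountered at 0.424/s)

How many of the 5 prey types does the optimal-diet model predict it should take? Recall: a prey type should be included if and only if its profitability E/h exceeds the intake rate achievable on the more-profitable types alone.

Rank by E/h (kJ/s): amphipods 1.26, barnacles 0.786, detritus clumps 0.311, small bivalves 0.224, tube worms 0.111. Include each in turn until the next type's E/h falls below the running intake rate.
Rate on top 1: 0.6152. barnacles: 0.786 > 0.6152 → include.
Rate on top 2: 0.737. detritus clumps: 0.311 < 0.737 → exclude; stop.
Optimal diet: amphipods, barnacles — 2 of 5 types.

2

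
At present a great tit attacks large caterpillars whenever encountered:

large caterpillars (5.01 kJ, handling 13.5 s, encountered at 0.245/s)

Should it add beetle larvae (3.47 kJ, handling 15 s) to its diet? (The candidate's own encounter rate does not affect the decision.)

No

Intake rate on the current diet: R = (0.245×5.01) / (1 + 0.245×13.5) = 1.227/4.308 = 0.285 kJ/s.
Profitability of beetle larvae: 3.47/15 = 0.2313 kJ/s.
Since 0.2313 < R, time spent handling beetle larvae is better spent searching.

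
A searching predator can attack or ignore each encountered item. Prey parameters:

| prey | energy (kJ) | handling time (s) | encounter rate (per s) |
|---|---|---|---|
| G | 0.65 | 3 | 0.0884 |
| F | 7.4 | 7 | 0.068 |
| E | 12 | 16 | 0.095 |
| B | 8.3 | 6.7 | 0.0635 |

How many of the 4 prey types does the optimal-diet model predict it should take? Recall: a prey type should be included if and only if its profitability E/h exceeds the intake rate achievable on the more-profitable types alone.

Rank by E/h (kJ/s): B 1.24, F 1.06, E 0.75, G 0.217. Include each in turn until the next type's E/h falls below the running intake rate.
Rate on top 1: 0.3697. F: 1.06 > 0.3697 → include.
Rate on top 2: 0.5418. E: 0.75 > 0.5418 → include.
Rate on top 3: 0.6343. G: 0.217 < 0.6343 → exclude; stop.
Optimal diet: B, F, E — 3 of 4 types.

3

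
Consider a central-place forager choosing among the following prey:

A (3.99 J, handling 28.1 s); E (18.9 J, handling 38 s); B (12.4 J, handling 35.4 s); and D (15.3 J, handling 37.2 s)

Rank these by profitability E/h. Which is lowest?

A

Profitability E/h (J/s): A = 3.99/28.1 = 0.142, E = 18.9/38 = 0.497, B = 12.4/35.4 = 0.35, D = 15.3/37.2 = 0.411.
Ranked: E > D > B > A.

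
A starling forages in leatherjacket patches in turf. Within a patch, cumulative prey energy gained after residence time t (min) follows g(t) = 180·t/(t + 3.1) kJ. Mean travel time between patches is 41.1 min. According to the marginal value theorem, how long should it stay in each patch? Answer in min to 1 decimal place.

Maximise g(t)/(T+t): set derivative to zero → g'(t)(T+t) = g(t).
g'(t) = 180·3.1/(t + 3.1)². Setting 180·3.1/(t+3.1)² = 180t/[(t+3.1)(41.1+t)] gives 3.1(41.1+t) = t(t+3.1), so t² = 3.1×41.1 = 127.4.
t* = √127.4 = 11.29 min.

11.3 min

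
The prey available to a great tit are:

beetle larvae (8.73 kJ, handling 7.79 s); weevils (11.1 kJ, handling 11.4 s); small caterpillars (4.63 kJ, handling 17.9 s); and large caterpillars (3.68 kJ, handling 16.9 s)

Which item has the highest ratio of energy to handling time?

In descending order of E/h:
beetle larvae: 8.73/7.79 = 1.12 kJ/s
weevils: 11.1/11.4 = 0.974 kJ/s
small caterpillars: 4.63/17.9 = 0.259 kJ/s
large caterpillars: 3.68/16.9 = 0.218 kJ/s

beetle larvae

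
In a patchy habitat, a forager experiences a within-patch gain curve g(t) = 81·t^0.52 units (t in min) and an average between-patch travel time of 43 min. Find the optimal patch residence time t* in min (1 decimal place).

Maximise g(t)/(T+t): set derivative to zero → g'(t)(T+t) = g(t).
g'(t) = 0.52·81·t^-0.48. Setting 0.52·81·t^-0.48 = 81·t^0.52/(43+t) gives 0.52(43+t) = t, so 0.48·t = 0.52×43.
t* = 0.52×43/0.48 = 46.58 min.

46.6 min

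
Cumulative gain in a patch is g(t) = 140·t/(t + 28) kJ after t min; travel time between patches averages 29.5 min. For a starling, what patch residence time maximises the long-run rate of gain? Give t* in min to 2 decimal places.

Optimal t* satisfies g'(t*) = g(t*)/(T + t*).
g'(t) = 140·28/(t + 28)². Setting 140·28/(t+28)² = 140t/[(t+28)(29.5+t)] gives 28(29.5+t) = t(t+28), so t² = 28×29.5 = 826.
t* = √826 = 28.74 min.

28.74 min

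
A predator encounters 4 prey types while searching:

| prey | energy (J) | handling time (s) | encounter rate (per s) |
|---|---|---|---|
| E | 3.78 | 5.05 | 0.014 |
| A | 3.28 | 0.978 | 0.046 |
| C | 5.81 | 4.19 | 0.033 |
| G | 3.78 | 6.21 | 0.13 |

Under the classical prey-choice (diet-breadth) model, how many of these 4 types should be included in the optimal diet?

E/h in descending order: A 3.35, C 1.39, E 0.749, G 0.609 J/s. The optimal diet is the largest prefix of this list for which every included type satisfies E_i/h_i > R on the types above it.
Rate on top 1: 0.1444. C: 1.39 > 0.1444 → include.
Rate on top 2: 0.2895. E: 0.749 > 0.2895 → include.
Rate on top 3: 0.3154. G: 0.609 > 0.3154 → include.
Optimal diet: A, C, E, G — 4 of 4 types.

4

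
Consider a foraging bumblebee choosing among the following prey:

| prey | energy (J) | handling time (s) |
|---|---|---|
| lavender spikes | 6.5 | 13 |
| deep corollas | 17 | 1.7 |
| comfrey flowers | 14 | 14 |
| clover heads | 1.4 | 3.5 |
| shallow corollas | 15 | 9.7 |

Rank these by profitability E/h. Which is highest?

Profitability E/h (J/s): lavender spikes = 6.5/13 = 0.5, deep corollas = 17/1.7 = 10, comfrey flowers = 14/14 = 1, clover heads = 1.4/3.5 = 0.4, shallow corollas = 15/9.7 = 1.55.
Ranked: deep corollas > shallow corollas > comfrey flowers > lavender spikes > clover heads.

deep corollas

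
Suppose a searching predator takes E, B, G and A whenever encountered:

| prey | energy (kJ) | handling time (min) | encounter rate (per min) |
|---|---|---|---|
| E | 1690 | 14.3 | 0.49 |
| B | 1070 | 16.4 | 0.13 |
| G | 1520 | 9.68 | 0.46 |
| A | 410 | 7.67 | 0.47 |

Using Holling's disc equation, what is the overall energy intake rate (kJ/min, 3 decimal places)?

102.167 kJ/min

Energy encountered per unit search time: 0.49×1690 + 0.13×1070 + 0.46×1520 + 0.47×410 = 1859 kJ/min.
Handling time per unit search time: 0.49×14.3 + 0.13×16.4 + 0.46×9.68 + 0.47×7.67 = 17.2.
Rate = 1859/(1 + 17.2) = 102.2 kJ/min.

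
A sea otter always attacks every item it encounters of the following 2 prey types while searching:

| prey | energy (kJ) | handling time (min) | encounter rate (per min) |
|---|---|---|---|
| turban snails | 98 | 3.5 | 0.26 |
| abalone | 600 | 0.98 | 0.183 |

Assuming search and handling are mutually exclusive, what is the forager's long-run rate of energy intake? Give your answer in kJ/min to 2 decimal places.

64.75 kJ/min

Energy encountered per unit search time: 0.26×98 + 0.183×600 = 135.3 kJ/min.
Handling time per unit search time: 0.26×3.5 + 0.183×0.98 = 1.089.
Rate = 135.3/(1 + 1.089) = 64.75 kJ/min.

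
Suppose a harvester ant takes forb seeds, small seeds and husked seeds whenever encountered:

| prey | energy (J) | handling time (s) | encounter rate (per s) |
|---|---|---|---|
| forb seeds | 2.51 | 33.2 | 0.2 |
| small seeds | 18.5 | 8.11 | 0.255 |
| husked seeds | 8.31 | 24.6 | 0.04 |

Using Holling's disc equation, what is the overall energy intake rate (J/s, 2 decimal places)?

0.52 J/s

R = Σλ_iE_i / (1 + Σλ_ih_i)
Numerator: 0.2×2.51 + 0.255×18.5 + 0.04×8.31 = 5.552
Denominator: 1 + 0.2×33.2 + 0.255×8.11 + 0.04×24.6 = 10.69
R = 5.552/10.69 = 0.5193 J/s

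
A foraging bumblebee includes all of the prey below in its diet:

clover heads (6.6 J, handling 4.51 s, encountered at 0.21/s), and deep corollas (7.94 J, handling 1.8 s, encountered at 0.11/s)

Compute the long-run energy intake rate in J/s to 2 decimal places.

Energy encountered per unit search time: 0.21×6.6 + 0.11×7.94 = 2.259 J/s.
Handling time per unit search time: 0.21×4.51 + 0.11×1.8 = 1.145.
Rate = 2.259/(1 + 1.145) = 1.053 J/s.

1.05 J/s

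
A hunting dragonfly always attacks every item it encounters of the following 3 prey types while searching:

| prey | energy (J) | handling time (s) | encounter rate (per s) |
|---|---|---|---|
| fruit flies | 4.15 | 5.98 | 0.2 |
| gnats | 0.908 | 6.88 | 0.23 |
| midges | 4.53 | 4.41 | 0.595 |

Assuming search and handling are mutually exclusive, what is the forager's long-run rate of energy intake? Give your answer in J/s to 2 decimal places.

0.58 J/s

R = (0.2×4.15 + 0.23×0.908 + 0.595×4.53) / (1 + 0.2×5.98 + 0.23×6.88 + 0.595×4.41) = 3.734/6.402 = 0.5833 J/s.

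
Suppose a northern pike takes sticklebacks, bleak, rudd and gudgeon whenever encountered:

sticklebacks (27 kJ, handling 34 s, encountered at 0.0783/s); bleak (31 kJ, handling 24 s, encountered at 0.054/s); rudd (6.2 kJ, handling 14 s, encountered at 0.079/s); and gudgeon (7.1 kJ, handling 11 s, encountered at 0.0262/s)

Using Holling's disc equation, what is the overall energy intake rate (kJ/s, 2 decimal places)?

Energy encountered per unit search time: 0.0783×27 + 0.054×31 + 0.079×6.2 + 0.0262×7.1 = 4.464 kJ/s.
Handling time per unit search time: 0.0783×34 + 0.054×24 + 0.079×14 + 0.0262×11 = 5.352.
Rate = 4.464/(1 + 5.352) = 0.7027 kJ/s.

0.70 kJ/s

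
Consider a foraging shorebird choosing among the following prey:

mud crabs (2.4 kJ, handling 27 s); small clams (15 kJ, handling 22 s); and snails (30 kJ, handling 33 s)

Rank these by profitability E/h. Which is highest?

snails

Profitability E/h (kJ/s): mud crabs = 2.4/27 = 0.0889, small clams = 15/22 = 0.682, snails = 30/33 = 0.909.
Ranked: snails > small clams > mud crabs.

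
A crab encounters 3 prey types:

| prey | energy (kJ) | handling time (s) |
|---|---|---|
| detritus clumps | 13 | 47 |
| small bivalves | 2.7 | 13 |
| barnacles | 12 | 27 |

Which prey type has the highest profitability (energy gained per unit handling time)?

barnacles

Profitability E/h (kJ/s): detritus clumps = 13/47 = 0.277, small bivalves = 2.7/13 = 0.208, barnacles = 12/27 = 0.444.
Ranked: barnacles > detritus clumps > small bivalves.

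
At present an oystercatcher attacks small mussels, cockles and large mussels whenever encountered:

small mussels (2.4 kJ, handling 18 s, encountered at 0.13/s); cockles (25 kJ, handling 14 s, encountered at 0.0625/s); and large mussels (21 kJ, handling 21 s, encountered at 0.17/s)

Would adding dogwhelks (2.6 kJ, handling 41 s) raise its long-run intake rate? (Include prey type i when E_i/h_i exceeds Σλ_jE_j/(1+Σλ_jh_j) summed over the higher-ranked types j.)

Current rate: (0.13×2.4 + 0.0625×25 + 0.17×21)/(1 + 0.13×18 + 0.0625×14 + 0.17×21) = 0.6994 kJ/s.
Profitability of dogwhelks: 2.6/41 = 0.06341 kJ/s.
Since 0.06341 < R, time spent handling dogwhelks is better spent searching.

No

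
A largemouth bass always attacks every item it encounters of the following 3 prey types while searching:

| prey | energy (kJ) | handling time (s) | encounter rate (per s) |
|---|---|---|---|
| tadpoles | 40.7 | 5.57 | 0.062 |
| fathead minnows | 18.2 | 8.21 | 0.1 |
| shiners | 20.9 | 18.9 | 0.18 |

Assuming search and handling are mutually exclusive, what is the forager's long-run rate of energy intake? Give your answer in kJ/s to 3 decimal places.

1.456 kJ/s

Energy encountered per unit search time: 0.062×40.7 + 0.1×18.2 + 0.18×20.9 = 8.105 kJ/s.
Handling time per unit search time: 0.062×5.57 + 0.1×8.21 + 0.18×18.9 = 4.568.
Rate = 8.105/(1 + 4.568) = 1.456 kJ/s.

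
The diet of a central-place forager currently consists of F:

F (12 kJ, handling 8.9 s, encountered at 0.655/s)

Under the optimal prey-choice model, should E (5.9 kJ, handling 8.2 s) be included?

No

Intake rate on the current diet: R = (0.655×12) / (1 + 0.655×8.9) = 7.86/6.83 = 1.151 kJ/s.
Profitability of E: 5.9/8.2 = 0.7195 kJ/s.
Since 0.7195 < R, time spent handling E is better spent searching.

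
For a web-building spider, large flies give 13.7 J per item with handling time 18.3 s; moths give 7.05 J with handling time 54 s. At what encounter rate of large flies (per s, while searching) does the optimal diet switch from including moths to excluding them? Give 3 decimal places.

0.012 per s

The zero-one rule: include moths iff E₂/h₂ > λE₁/(1+λh₁). Equality gives the switch point.
λE₁h₂ = E₂ + λE₂h₁ ⇒ λ = E₂/(E₁h₂ − E₂h₁) = 7.05/(739.8 − 129) = 0.01154 per s.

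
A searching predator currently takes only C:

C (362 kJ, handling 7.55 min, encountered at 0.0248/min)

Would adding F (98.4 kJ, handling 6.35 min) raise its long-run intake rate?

Yes

On C alone, R = ΣλE/(1+Σλh) = 8.978/1.187 = 7.562 kJ/min.
Profitability of F: 98.4/6.35 = 15.5 kJ/min.
15.5 > 7.562, so adding F raises the average — include it.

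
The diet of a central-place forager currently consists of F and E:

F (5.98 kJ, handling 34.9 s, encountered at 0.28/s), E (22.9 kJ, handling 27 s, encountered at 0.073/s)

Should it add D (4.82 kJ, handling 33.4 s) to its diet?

No

Current rate: (0.28×5.98 + 0.073×22.9)/(1 + 0.28×34.9 + 0.073×27) = 0.2626 kJ/s.
Profitability of D: 4.82/33.4 = 0.1443 kJ/s.
0.1443 < 0.2626, so adding D would lower the average — exclude it.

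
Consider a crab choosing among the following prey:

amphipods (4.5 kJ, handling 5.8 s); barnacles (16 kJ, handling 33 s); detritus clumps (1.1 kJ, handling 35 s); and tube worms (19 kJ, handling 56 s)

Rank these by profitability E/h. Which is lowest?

In descending order of E/h:
amphipods: 4.5/5.8 = 0.776 kJ/s
barnacles: 16/33 = 0.485 kJ/s
tube worms: 19/56 = 0.339 kJ/s
detritus clumps: 1.1/35 = 0.0314 kJ/s

detritus clumps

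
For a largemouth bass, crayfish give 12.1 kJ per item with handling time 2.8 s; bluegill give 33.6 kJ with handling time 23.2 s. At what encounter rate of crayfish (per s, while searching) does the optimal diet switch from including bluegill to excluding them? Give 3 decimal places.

At the threshold, the rate on crayfish alone equals the profitability of bluegill: λ·12.1/(1 + λ·2.8) = 33.6/23.2 = 1.448.
Rearranging, λ(12.1 − 1.448×2.8) = 1.448, so λ = 1.448/8.045 = 0.18 per s.

0.180 per s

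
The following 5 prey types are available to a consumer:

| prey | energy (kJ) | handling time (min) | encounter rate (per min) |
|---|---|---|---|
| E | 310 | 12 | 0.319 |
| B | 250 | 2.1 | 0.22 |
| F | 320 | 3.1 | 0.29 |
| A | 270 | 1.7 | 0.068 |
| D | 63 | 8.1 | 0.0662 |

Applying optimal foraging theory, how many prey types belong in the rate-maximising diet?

3

Profitabilities (E/h, kJ/min): A 159, B 119, F 103, E 25.8, D 7.78. Add prey in this order while the next type's profitability exceeds the intake rate on those already taken.
Rate on top 1: 16.46. B: 119 > 16.46 → include.
Rate on top 2: 46.5. F: 103 > 46.5 → include.
Rate on top 3: 67.09. E: 25.8 < 67.09 → exclude; stop.
Optimal diet: A, B, F — 3 of 5 types.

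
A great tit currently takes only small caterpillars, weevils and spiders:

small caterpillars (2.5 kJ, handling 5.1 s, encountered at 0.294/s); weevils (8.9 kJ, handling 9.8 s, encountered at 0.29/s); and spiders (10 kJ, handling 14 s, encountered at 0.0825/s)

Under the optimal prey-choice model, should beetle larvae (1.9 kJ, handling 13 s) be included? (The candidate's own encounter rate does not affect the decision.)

Intake rate on the current diet: R = (0.294×2.5 + 0.29×8.9 + 0.0825×10) / (1 + 0.294×5.1 + 0.29×9.8 + 0.0825×14) = 4.141/6.496 = 0.6374 kJ/s.
beetle larvae: E/h = 1.9/13 = 0.1462 kJ/s.
0.1462 < 0.6374, so adding beetle larvae would lower the average — exclude it.

No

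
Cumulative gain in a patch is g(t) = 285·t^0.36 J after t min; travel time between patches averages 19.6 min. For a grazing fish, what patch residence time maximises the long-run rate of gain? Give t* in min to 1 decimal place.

Maximise g(t)/(T+t): set derivative to zero → g'(t)(T+t) = g(t).
g'(t) = 0.36·285·t^-0.64. Setting 0.36·285·t^-0.64 = 285·t^0.36/(19.6+t) gives 0.36(19.6+t) = t, so 0.64·t = 0.36×19.6.
t* = 0.36×19.6/0.64 = 11.03 min.

11.0 min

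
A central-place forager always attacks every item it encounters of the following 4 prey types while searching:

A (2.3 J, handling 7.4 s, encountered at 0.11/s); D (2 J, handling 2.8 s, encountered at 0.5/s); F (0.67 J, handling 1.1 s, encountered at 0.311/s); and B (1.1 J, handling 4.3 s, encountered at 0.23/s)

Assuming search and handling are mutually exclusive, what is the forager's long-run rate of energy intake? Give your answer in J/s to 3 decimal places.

0.377 J/s

R = Σλ_iE_i / (1 + Σλ_ih_i)
Numerator: 0.11×2.3 + 0.5×2 + 0.311×0.67 + 0.23×1.1 = 1.714
Denominator: 1 + 0.11×7.4 + 0.5×2.8 + 0.311×1.1 + 0.23×4.3 = 4.545
R = 1.714/4.545 = 0.3772 J/s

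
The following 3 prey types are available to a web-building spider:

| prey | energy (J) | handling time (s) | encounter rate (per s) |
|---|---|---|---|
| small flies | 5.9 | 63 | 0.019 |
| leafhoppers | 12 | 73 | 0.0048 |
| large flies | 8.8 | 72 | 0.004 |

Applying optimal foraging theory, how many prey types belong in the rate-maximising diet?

3

E/h in descending order: leafhoppers 0.164, large flies 0.122, small flies 0.0937 J/s. The optimal diet is the largest prefix of this list for which every included type satisfies E_i/h_i > R on the types above it.
Rate on top 1: 0.04265. large flies: 0.122 > 0.04265 → include.
Rate on top 2: 0.05664. small flies: 0.0937 > 0.05664 → include.
Optimal diet: leafhoppers, large flies, small flies — 3 of 3 types.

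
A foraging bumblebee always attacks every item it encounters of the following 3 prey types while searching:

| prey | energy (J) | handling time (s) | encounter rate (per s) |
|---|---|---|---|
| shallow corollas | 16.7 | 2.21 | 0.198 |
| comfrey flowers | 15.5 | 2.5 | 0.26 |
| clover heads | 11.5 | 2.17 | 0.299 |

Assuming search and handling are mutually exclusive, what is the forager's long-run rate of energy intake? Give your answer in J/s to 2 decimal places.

3.94 J/s

R = (0.198×16.7 + 0.26×15.5 + 0.299×11.5) / (1 + 0.198×2.21 + 0.26×2.5 + 0.299×2.17) = 10.78/2.736 = 3.938 J/s.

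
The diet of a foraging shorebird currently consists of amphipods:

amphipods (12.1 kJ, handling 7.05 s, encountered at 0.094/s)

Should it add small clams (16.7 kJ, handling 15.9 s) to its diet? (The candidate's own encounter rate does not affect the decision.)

Yes

Intake rate on the current diet: R = (0.094×12.1) / (1 + 0.094×7.05) = 1.137/1.663 = 0.6841 kJ/s.
small clams: E/h = 16.7/15.9 = 1.05 kJ/s.
1.05 > 0.6841, so adding small clams raises the average — include it.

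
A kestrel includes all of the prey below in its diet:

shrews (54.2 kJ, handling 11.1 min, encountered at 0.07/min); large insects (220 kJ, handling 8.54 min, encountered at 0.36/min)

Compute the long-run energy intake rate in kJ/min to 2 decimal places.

R = Σλ_iE_i / (1 + Σλ_ih_i)
Numerator: 0.07×54.2 + 0.36×220 = 82.99
Denominator: 1 + 0.07×11.1 + 0.36×8.54 = 4.851
R = 82.99/4.851 = 17.11 kJ/min

17.11 kJ/min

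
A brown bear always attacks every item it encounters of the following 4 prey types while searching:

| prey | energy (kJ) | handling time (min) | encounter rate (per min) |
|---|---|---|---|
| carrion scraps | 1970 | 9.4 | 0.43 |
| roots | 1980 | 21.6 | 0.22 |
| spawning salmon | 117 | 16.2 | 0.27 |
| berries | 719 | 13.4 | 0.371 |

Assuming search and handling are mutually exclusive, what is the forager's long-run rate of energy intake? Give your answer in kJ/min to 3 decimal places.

82.607 kJ/min

R = Σλ_iE_i / (1 + Σλ_ih_i)
Numerator: 0.43×1970 + 0.22×1980 + 0.27×117 + 0.371×719 = 1581
Denominator: 1 + 0.43×9.4 + 0.22×21.6 + 0.27×16.2 + 0.371×13.4 = 19.14
R = 1581/19.14 = 82.61 kJ/min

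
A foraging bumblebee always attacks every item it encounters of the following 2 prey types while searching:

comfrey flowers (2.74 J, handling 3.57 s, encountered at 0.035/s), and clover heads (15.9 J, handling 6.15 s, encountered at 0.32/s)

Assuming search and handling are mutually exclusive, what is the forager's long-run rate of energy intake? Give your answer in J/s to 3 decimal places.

1.676 J/s

R = (0.035×2.74 + 0.32×15.9) / (1 + 0.035×3.57 + 0.32×6.15) = 5.184/3.093 = 1.676 J/s.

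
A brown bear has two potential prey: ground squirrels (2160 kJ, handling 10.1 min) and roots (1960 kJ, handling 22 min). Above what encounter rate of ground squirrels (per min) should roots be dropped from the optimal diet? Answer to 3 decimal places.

At the threshold, the rate on ground squirrels alone equals the profitability of roots: λ·2160/(1 + λ·10.1) = 1960/22 = 89.09.
Rearranging, λ(2160 − 89.09×10.1) = 89.09, so λ = 89.09/1260 = 0.0707 per min.

0.071 per min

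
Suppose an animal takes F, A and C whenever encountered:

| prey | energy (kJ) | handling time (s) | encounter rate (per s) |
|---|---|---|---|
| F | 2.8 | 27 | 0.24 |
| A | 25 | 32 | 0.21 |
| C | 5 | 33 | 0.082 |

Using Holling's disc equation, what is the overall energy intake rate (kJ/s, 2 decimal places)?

Energy encountered per unit search time: 0.24×2.8 + 0.21×25 + 0.082×5 = 6.332 kJ/s.
Handling time per unit search time: 0.24×27 + 0.21×32 + 0.082×33 = 15.91.
Rate = 6.332/(1 + 15.91) = 0.3745 kJ/s.

0.37 kJ/s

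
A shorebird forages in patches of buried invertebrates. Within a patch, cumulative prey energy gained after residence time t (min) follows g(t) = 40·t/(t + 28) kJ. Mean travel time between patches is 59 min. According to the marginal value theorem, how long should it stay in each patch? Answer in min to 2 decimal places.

Maximise g(t)/(T+t): set derivative to zero → g'(t)(T+t) = g(t).
g'(t) = 40·28/(t + 28)². Setting 40·28/(t+28)² = 40t/[(t+28)(59+t)] gives 28(59+t) = t(t+28), so t² = 28×59 = 1652.
t* = √1652 = 40.64 min.

40.64 min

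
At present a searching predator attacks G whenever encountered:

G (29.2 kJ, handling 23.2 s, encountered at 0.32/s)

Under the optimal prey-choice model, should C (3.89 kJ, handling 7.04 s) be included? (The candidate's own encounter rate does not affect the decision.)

No

Current rate: (0.32×29.2)/(1 + 0.32×23.2) = 1.109 kJ/s.
Profitability of C: 3.89/7.04 = 0.5526 kJ/s.
Since 0.5526 < R, time spent handling C is better spent searching.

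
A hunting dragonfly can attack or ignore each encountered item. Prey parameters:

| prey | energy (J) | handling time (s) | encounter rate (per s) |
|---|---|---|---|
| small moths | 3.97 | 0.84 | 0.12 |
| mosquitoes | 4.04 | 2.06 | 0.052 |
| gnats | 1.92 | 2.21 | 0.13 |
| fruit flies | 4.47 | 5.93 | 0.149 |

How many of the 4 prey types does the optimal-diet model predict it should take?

E/h in descending order: small moths 4.73, mosquitoes 1.96, gnats 0.869, fruit flies 0.754 J/s. The optimal diet is the largest prefix of this list for which every included type satisfies E_i/h_i > R on the types above it.
Rate on top 1: 0.4328. mosquitoes: 1.96 > 0.4328 → include.
Rate on top 2: 0.5683. gnats: 0.869 > 0.5683 → include.
Rate on top 3: 0.626. fruit flies: 0.754 > 0.626 → include.
Optimal diet: small moths, mosquitoes, gnats, fruit flies — 4 of 4 types.

4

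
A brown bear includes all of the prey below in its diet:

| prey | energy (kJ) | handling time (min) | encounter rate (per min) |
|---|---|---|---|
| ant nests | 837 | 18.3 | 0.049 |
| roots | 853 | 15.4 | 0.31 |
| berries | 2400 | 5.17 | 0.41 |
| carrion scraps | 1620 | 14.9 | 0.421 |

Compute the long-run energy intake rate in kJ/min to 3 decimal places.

130.879 kJ/min

R = Σλ_iE_i / (1 + Σλ_ih_i)
Numerator: 0.049×837 + 0.31×853 + 0.41×2400 + 0.421×1620 = 1971
Denominator: 1 + 0.049×18.3 + 0.31×15.4 + 0.41×5.17 + 0.421×14.9 = 15.06
R = 1971/15.06 = 130.9 kJ/min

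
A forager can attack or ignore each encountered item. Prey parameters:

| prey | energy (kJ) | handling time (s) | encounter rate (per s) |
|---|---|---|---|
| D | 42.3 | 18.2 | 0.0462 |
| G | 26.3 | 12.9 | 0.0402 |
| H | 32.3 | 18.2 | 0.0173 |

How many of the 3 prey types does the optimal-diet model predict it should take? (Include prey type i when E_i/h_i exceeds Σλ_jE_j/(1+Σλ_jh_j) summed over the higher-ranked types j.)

Rank by E/h (kJ/s): D 2.32, G 2.04, H 1.77. Include each in turn until the next type's E/h falls below the running intake rate.
Rate on top 1: 1.062. G: 2.04 > 1.062 → include.
Rate on top 2: 1.276. H: 1.77 > 1.276 → include.
Optimal diet: D, G, H — 3 of 3 types.

3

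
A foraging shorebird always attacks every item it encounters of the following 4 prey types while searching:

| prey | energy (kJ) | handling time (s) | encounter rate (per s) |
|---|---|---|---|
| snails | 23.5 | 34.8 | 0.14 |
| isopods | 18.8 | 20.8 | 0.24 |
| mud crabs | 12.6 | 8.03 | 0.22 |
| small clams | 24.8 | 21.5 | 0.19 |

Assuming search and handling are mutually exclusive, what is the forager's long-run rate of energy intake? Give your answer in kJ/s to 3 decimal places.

R = Σλ_iE_i / (1 + Σλ_ih_i)
Numerator: 0.14×23.5 + 0.24×18.8 + 0.22×12.6 + 0.19×24.8 = 15.29
Denominator: 1 + 0.14×34.8 + 0.24×20.8 + 0.22×8.03 + 0.19×21.5 = 16.72
R = 15.29/16.72 = 0.9145 kJ/s

0.914 kJ/s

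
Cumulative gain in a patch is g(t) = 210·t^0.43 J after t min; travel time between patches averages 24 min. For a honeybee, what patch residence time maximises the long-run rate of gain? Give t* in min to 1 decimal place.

Optimal t* satisfies g'(t*) = g(t*)/(T + t*).
g'(t) = 0.43·210·t^-0.57. Setting 0.43·210·t^-0.57 = 210·t^0.43/(24+t) gives 0.43(24+t) = t, so 0.57·t = 0.43×24.
t* = 0.43×24/0.57 = 18.11 min.

18.1 min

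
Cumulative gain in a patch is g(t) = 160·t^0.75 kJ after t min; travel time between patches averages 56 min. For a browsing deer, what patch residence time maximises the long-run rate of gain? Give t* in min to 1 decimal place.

Maximise g(t)/(T+t): set derivative to zero → g'(t)(T+t) = g(t).
g'(t) = 0.75·160·t^-0.25. Setting 0.75·160·t^-0.25 = 160·t^0.75/(56+t) gives 0.75(56+t) = t, so 0.25·t = 0.75×56.
t* = 0.75×56/0.25 = 168 min.

168.0 min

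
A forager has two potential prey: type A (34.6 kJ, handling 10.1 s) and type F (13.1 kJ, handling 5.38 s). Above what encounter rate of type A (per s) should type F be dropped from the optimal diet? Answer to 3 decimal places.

Drop type F once their profitability E₂/h₂ falls below the rate achievable on type A alone: E₂/h₂ = λE₁/(1 + λh₁).
Solve for λ: λE₁h₂ = E₂(1 + λh₁) → λ(E₁h₂ − E₂h₁) = E₂ → λ = E₂/(E₁h₂ − E₂h₁).
λ = 13.1/(34.6×5.38 − 13.1×10.1) = 13.1/53.84 = 0.2433 per s.

0.243 per s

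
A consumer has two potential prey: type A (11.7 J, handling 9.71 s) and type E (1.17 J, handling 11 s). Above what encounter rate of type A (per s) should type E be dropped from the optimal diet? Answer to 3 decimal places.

0.010 per s

Drop type E once their profitability E₂/h₂ falls below the rate achievable on type A alone: E₂/h₂ = λE₁/(1 + λh₁).
Solve for λ: λE₁h₂ = E₂(1 + λh₁) → λ(E₁h₂ − E₂h₁) = E₂ → λ = E₂/(E₁h₂ − E₂h₁).
λ = 1.17/(11.7×11 − 1.17×9.71) = 1.17/117.3 = 0.009971 per s.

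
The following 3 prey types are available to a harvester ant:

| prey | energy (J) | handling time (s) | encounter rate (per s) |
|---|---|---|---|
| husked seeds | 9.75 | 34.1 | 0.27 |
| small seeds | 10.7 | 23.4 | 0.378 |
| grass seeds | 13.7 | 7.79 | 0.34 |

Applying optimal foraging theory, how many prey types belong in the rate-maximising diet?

E/h in descending order: grass seeds 1.76, small seeds 0.457, husked seeds 0.286 J/s. The optimal diet is the largest prefix of this list for which every included type satisfies E_i/h_i > R on the types above it.
Rate on top 1: 1.277. small seeds: 0.457 < 1.277 → exclude; stop.
Optimal diet: grass seeds — 1 of 3 types.

1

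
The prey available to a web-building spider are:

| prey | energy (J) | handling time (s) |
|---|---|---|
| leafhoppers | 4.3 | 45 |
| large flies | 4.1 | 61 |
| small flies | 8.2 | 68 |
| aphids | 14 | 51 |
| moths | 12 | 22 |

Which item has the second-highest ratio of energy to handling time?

aphids

Profitability E/h (J/s): leafhoppers = 4.3/45 = 0.0956, large flies = 4.1/61 = 0.0672, small flies = 8.2/68 = 0.121, aphids = 14/51 = 0.275, moths = 12/22 = 0.545.
Ranked: moths > aphids > small flies > leafhoppers > large flies.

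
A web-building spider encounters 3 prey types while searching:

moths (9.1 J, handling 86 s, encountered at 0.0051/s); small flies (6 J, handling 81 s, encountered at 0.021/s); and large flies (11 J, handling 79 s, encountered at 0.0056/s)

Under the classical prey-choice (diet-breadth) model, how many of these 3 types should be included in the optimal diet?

3

Profitabilities (E/h, J/s): large flies 0.139, moths 0.106, small flies 0.0741. Add prey in this order while the next type's profitability exceeds the intake rate on those already taken.
Rate on top 1: 0.04271. moths: 0.106 > 0.04271 → include.
Rate on top 2: 0.05742. small flies: 0.0741 > 0.05742 → include.
Optimal diet: large flies, moths, small flies — 3 of 3 types.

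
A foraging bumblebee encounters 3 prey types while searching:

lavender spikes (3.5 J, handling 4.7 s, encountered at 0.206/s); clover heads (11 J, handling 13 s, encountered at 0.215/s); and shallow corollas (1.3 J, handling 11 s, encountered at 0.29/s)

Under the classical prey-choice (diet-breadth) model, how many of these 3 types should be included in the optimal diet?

2

Rank by E/h (J/s): clover heads 0.846, lavender spikes 0.745, shallow corollas 0.118. Include each in turn until the next type's E/h falls below the running intake rate.
Rate on top 1: 0.6232. lavender spikes: 0.745 > 0.6232 → include.
Rate on top 2: 0.6479. shallow corollas: 0.118 < 0.6479 → exclude; stop.
Optimal diet: clover heads, lavender spikes — 2 of 3 types.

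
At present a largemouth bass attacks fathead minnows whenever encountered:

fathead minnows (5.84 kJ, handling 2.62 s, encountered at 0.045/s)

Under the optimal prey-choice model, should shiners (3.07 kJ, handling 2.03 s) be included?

On fathead minnows alone, R = ΣλE/(1+Σλh) = 0.2628/1.118 = 0.2351 kJ/s.
Profitability of shiners: 3.07/2.03 = 1.512 kJ/s.
Since 1.512 > R, including shiners increases the long-run rate.

Yes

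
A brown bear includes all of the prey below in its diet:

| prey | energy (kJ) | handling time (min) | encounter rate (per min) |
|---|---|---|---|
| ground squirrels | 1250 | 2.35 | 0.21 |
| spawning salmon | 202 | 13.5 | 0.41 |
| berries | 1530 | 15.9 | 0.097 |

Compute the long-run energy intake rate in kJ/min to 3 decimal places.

57.606 kJ/min

R = (0.21×1250 + 0.41×202 + 0.097×1530) / (1 + 0.21×2.35 + 0.41×13.5 + 0.097×15.9) = 493.7/8.571 = 57.61 kJ/min.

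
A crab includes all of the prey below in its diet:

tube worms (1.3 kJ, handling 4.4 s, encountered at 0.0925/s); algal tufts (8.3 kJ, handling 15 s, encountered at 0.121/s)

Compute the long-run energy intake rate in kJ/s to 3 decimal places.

Energy encountered per unit search time: 0.0925×1.3 + 0.121×8.3 = 1.125 kJ/s.
Handling time per unit search time: 0.0925×4.4 + 0.121×15 = 2.222.
Rate = 1.125/(1 + 2.222) = 0.349 kJ/s.

0.349 kJ/s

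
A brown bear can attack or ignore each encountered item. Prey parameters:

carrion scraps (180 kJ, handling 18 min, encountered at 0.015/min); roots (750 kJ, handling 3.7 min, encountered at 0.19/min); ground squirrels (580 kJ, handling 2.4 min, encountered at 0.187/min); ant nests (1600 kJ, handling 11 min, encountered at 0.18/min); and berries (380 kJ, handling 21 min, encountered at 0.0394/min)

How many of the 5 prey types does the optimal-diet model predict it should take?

3

Rank by E/h (kJ/min): ground squirrels 242, roots 203, ant nests 145, berries 18.1, carrion scraps 10. Include each in turn until the next type's E/h falls below the running intake rate.
Rate on top 1: 74.86. roots: 203 > 74.86 → include.
Rate on top 2: 116.6. ant nests: 145 > 116.6 → include.
Rate on top 3: 130.4. berries: 18.1 < 130.4 → exclude; stop.
Optimal diet: ground squirrels, roots, ant nests — 3 of 5 types.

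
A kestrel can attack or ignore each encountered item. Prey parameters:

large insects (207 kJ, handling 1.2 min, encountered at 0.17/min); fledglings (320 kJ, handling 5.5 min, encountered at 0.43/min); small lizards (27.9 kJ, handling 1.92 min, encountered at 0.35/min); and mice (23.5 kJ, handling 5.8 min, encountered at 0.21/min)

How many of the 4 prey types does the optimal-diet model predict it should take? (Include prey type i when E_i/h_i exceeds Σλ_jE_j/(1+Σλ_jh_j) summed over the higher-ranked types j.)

E/h in descending order: large insects 172, fledglings 58.2, small lizards 14.5, mice 4.05 kJ/min. The optimal diet is the largest prefix of this list for which every included type satisfies E_i/h_i > R on the types above it.
Rate on top 1: 29.23. fledglings: 58.2 > 29.23 → include.
Rate on top 2: 48.41. small lizards: 14.5 < 48.41 → exclude; stop.
Optimal diet: large insects, fledglings — 2 of 4 types.

2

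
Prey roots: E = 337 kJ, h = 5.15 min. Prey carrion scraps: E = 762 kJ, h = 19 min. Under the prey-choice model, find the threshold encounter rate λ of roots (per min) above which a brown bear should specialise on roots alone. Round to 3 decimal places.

The zero-one rule: include carrion scraps iff E₂/h₂ > λE₁/(1+λh₁). Equality gives the switch point.
λE₁h₂ = E₂ + λE₂h₁ ⇒ λ = E₂/(E₁h₂ − E₂h₁) = 762/(6403 − 3924) = 0.3074 per min.

0.307 per min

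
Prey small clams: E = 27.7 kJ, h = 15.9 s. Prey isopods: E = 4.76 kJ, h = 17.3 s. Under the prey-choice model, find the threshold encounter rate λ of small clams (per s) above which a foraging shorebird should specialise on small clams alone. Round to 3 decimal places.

0.012 per s

Drop isopods once their profitability E₂/h₂ falls below the rate achievable on small clams alone: E₂/h₂ = λE₁/(1 + λh₁).
Solve for λ: λE₁h₂ = E₂(1 + λh₁) → λ(E₁h₂ − E₂h₁) = E₂ → λ = E₂/(E₁h₂ − E₂h₁).
λ = 4.76/(27.7×17.3 − 4.76×15.9) = 4.76/403.5 = 0.0118 per s.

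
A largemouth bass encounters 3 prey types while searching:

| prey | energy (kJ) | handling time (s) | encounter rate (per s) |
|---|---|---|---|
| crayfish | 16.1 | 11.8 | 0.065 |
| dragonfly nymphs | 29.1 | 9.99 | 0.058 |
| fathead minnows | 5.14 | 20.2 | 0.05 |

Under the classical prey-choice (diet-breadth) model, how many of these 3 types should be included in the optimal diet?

Rank by E/h (kJ/s): dragonfly nymphs 2.91, crayfish 1.36, fathead minnows 0.254. Include each in turn until the next type's E/h falls below the running intake rate.
Rate on top 1: 1.069. crayfish: 1.36 > 1.069 → include.
Rate on top 2: 1.165. fathead minnows: 0.254 < 1.165 → exclude; stop.
Optimal diet: dragonfly nymphs, crayfish — 2 of 3 types.

2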